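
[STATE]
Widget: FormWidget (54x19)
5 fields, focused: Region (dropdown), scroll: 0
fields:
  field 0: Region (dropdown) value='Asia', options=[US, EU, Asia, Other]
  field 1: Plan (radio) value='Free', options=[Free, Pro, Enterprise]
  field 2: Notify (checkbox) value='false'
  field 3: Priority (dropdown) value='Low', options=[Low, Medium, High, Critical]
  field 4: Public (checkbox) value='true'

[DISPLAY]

> Region:     [Asia                                 ▼]
  Plan:       (●) Free  ( ) Pro  ( ) Enterprise       
  Notify:     [ ]                                     
  Priority:   [Low                                  ▼]
  Public:     [x]                                     
                                                      
                                                      
                                                      
                                                      
                                                      
                                                      
                                                      
                                                      
                                                      
                                                      
                                                      
                                                      
                                                      
                                                      


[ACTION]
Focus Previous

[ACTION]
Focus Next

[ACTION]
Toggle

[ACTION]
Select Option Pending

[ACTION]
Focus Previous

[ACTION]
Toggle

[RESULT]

  Region:     [Asia                                 ▼]
  Plan:       (●) Free  ( ) Pro  ( ) Enterprise       
  Notify:     [ ]                                     
  Priority:   [Low                                  ▼]
> Public:     [ ]                                     
                                                      
                                                      
                                                      
                                                      
                                                      
                                                      
                                                      
                                                      
                                                      
                                                      
                                                      
                                                      
                                                      
                                                      


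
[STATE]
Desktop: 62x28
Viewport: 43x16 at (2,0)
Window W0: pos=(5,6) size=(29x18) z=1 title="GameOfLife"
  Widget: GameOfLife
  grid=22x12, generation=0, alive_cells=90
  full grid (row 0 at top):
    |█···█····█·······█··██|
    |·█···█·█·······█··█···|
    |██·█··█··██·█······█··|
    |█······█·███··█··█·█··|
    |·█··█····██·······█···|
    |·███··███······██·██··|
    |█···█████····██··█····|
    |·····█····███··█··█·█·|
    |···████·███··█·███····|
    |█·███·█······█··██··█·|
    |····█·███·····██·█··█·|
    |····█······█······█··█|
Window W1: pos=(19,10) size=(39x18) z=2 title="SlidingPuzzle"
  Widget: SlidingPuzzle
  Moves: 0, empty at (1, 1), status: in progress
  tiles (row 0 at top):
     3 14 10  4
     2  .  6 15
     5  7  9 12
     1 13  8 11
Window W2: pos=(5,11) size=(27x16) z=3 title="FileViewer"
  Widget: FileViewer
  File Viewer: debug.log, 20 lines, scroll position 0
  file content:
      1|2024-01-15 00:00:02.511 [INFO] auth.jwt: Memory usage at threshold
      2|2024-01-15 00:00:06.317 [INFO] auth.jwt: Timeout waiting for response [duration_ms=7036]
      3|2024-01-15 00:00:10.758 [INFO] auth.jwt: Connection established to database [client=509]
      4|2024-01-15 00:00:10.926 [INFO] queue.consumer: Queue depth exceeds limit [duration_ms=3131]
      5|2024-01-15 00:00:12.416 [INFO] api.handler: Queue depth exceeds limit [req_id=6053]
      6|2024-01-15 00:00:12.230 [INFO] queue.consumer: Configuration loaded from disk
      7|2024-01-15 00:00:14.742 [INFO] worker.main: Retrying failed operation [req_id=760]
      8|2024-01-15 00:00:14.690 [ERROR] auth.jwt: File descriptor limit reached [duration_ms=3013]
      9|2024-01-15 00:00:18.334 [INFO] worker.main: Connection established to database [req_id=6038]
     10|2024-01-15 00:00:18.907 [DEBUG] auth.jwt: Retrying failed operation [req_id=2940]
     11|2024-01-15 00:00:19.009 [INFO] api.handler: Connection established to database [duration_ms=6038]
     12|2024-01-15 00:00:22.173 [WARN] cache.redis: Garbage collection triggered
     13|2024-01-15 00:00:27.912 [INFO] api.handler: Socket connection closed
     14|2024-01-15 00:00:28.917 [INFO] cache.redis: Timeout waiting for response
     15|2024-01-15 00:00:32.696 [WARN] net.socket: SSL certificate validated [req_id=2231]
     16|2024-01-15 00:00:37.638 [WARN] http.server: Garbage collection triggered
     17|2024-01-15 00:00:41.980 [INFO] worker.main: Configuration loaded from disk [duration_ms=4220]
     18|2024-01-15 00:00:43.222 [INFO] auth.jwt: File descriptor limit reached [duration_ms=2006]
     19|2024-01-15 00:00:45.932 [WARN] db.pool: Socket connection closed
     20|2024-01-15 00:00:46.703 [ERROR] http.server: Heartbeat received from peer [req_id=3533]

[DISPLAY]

                                           
                                           
                                           
                                           
                                           
                                           
   ┏━━━━━━━━━━━━━━━━━━━━━━━━━━━┓           
   ┃ GameOfLife                ┃           
   ┠───────────────────────────┨           
   ┃Gen: 0                     ┃           
   ┃█···█····█···┏━━━━━━━━━━━━━━━━━━━━━━━━━
   ┏━━━━━━━━━━━━━━━━━━━━━━━━━┓le           
   ┃ FileViewer              ┃─────────────
   ┠─────────────────────────┨───┬────┐    
   ┃2024-01-15 00:00:02.511 ▲┃10 │  4 │    
   ┃2024-01-15 00:00:06.317 █┃───┼────┤    


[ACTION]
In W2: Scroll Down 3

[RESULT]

                                           
                                           
                                           
                                           
                                           
                                           
   ┏━━━━━━━━━━━━━━━━━━━━━━━━━━━┓           
   ┃ GameOfLife                ┃           
   ┠───────────────────────────┨           
   ┃Gen: 0                     ┃           
   ┃█···█····█···┏━━━━━━━━━━━━━━━━━━━━━━━━━
   ┏━━━━━━━━━━━━━━━━━━━━━━━━━┓le           
   ┃ FileViewer              ┃─────────────
   ┠─────────────────────────┨───┬────┐    
   ┃2024-01-15 00:00:10.926 ▲┃10 │  4 │    
   ┃2024-01-15 00:00:12.416 ░┃───┼────┤    


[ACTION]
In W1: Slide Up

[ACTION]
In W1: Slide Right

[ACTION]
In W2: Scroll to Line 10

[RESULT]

                                           
                                           
                                           
                                           
                                           
                                           
   ┏━━━━━━━━━━━━━━━━━━━━━━━━━━━┓           
   ┃ GameOfLife                ┃           
   ┠───────────────────────────┨           
   ┃Gen: 0                     ┃           
   ┃█···█····█···┏━━━━━━━━━━━━━━━━━━━━━━━━━
   ┏━━━━━━━━━━━━━━━━━━━━━━━━━┓le           
   ┃ FileViewer              ┃─────────────
   ┠─────────────────────────┨───┬────┐    
   ┃2024-01-15 00:00:18.334 ▲┃10 │  4 │    
   ┃2024-01-15 00:00:18.907 ░┃───┼────┤    


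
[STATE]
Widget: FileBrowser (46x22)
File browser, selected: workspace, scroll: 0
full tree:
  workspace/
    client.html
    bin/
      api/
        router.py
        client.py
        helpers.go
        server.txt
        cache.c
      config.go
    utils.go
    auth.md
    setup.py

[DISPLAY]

> [-] workspace/                              
    client.html                               
    [+] bin/                                  
    utils.go                                  
    auth.md                                   
    setup.py                                  
                                              
                                              
                                              
                                              
                                              
                                              
                                              
                                              
                                              
                                              
                                              
                                              
                                              
                                              
                                              
                                              


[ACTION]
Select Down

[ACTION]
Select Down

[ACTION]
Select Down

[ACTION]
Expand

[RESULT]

  [-] workspace/                              
    client.html                               
    [+] bin/                                  
  > utils.go                                  
    auth.md                                   
    setup.py                                  
                                              
                                              
                                              
                                              
                                              
                                              
                                              
                                              
                                              
                                              
                                              
                                              
                                              
                                              
                                              
                                              


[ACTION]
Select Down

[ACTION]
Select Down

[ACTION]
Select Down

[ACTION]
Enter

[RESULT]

  [-] workspace/                              
    client.html                               
    [+] bin/                                  
    utils.go                                  
    auth.md                                   
  > setup.py                                  
                                              
                                              
                                              
                                              
                                              
                                              
                                              
                                              
                                              
                                              
                                              
                                              
                                              
                                              
                                              
                                              


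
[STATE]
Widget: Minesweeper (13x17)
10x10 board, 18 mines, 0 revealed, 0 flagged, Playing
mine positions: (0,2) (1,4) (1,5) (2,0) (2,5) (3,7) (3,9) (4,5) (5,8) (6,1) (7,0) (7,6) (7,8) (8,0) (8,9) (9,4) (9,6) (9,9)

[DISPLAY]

■■■■■■■■■■   
■■■■■■■■■■   
■■■■■■■■■■   
■■■■■■■■■■   
■■■■■■■■■■   
■■■■■■■■■■   
■■■■■■■■■■   
■■■■■■■■■■   
■■■■■■■■■■   
■■■■■■■■■■   
             
             
             
             
             
             
             


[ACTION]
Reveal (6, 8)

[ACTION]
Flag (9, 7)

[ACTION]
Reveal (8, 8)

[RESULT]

■■■■■■■■■■   
■■■■■■■■■■   
■■■■■■■■■■   
■■■■■■■■■■   
■■■■■■■■■■   
■■■■■■■■■■   
■■■■■■■■2■   
■■■■■■■■■■   
■■■■■■■■3■   
■■■■■■■⚑■■   
             
             
             
             
             
             
             


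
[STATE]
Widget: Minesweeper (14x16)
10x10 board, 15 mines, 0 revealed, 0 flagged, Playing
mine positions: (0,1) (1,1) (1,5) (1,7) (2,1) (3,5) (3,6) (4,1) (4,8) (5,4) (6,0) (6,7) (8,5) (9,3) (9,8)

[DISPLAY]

■■■■■■■■■■    
■■■■■■■■■■    
■■■■■■■■■■    
■■■■■■■■■■    
■■■■■■■■■■    
■■■■■■■■■■    
■■■■■■■■■■    
■■■■■■■■■■    
■■■■■■■■■■    
■■■■■■■■■■    
              
              
              
              
              
              


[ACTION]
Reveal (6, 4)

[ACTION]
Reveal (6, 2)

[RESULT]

■■■■■■■■■■    
■■■■■■■■■■    
■■■■■■■■■■    
■■■■■■■■■■    
■■■■■■■■■■    
■211■■■■■■    
■1 11■■■■■    
11  1■■■■■    
  112■■■■■    
  1■■■■■■■    
              
              
              
              
              
              


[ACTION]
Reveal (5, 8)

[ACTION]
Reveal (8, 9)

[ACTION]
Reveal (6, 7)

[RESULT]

■✹■■■■■■■■    
■✹■■■✹■✹■■    
■✹■■■■■■■■    
■■■■■✹✹■■■    
■✹■■■■■■✹■    
■211✹■■■2■    
✹1 11■■✹■■    
11  1■■■■■    
  112✹■■■1    
  1✹■■■■✹■    
              
              
              
              
              
              


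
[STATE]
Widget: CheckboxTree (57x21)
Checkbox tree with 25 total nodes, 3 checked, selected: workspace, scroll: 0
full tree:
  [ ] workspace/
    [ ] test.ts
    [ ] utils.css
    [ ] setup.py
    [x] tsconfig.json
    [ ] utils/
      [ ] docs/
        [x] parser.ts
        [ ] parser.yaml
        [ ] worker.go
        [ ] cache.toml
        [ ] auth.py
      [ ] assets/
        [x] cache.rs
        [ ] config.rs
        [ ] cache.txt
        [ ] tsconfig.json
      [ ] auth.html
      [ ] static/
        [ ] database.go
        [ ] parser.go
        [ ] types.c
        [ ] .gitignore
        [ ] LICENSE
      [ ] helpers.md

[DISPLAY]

>[-] workspace/                                          
   [ ] test.ts                                           
   [ ] utils.css                                         
   [ ] setup.py                                          
   [x] tsconfig.json                                     
   [-] utils/                                            
     [-] docs/                                           
       [x] parser.ts                                     
       [ ] parser.yaml                                   
       [ ] worker.go                                     
       [ ] cache.toml                                    
       [ ] auth.py                                       
     [-] assets/                                         
       [x] cache.rs                                      
       [ ] config.rs                                     
       [ ] cache.txt                                     
       [ ] tsconfig.json                                 
     [ ] auth.html                                       
     [ ] static/                                         
       [ ] database.go                                   
       [ ] parser.go                                     


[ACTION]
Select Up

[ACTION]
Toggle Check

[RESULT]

>[x] workspace/                                          
   [x] test.ts                                           
   [x] utils.css                                         
   [x] setup.py                                          
   [x] tsconfig.json                                     
   [x] utils/                                            
     [x] docs/                                           
       [x] parser.ts                                     
       [x] parser.yaml                                   
       [x] worker.go                                     
       [x] cache.toml                                    
       [x] auth.py                                       
     [x] assets/                                         
       [x] cache.rs                                      
       [x] config.rs                                     
       [x] cache.txt                                     
       [x] tsconfig.json                                 
     [x] auth.html                                       
     [x] static/                                         
       [x] database.go                                   
       [x] parser.go                                     


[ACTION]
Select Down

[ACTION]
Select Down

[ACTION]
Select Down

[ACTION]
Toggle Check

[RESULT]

 [-] workspace/                                          
   [x] test.ts                                           
   [x] utils.css                                         
>  [ ] setup.py                                          
   [x] tsconfig.json                                     
   [x] utils/                                            
     [x] docs/                                           
       [x] parser.ts                                     
       [x] parser.yaml                                   
       [x] worker.go                                     
       [x] cache.toml                                    
       [x] auth.py                                       
     [x] assets/                                         
       [x] cache.rs                                      
       [x] config.rs                                     
       [x] cache.txt                                     
       [x] tsconfig.json                                 
     [x] auth.html                                       
     [x] static/                                         
       [x] database.go                                   
       [x] parser.go                                     


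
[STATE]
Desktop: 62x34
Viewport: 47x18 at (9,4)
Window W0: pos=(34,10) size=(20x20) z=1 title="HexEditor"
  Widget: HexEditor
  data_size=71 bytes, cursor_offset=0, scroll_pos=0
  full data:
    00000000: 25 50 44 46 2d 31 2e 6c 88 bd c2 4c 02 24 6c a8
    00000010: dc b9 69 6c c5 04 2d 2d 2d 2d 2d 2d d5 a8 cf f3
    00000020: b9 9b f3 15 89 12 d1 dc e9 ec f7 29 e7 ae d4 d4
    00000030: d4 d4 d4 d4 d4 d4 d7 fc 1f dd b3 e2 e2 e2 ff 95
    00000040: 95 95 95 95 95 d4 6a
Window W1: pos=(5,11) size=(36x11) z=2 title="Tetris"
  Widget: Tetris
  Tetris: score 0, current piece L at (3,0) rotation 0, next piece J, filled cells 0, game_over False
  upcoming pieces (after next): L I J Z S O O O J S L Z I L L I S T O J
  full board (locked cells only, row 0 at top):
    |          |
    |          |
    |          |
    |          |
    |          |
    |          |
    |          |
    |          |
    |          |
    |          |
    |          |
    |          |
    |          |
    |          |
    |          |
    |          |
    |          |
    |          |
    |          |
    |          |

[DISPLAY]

                                               
                                               
                                               
                                               
                                               
                                               
                         ┏━━━━━━━━━━━━━━━━━━┓  
━━━━━━━━━━━━━━━━━━━━━━━━━━━━━━━┓itor        ┃  
tris                           ┃────────────┨  
───────────────────────────────┨00  25 50 44┃  
       │Next:                  ┃10  dc b9 69┃  
       │█                      ┃20  b9 9b f3┃  
       │███                    ┃30  d4 d4 d4┃  
       │                       ┃40  95 95 95┃  
       │                       ┃            ┃  
       │                       ┃            ┃  
       │Score:                 ┃            ┃  
━━━━━━━━━━━━━━━━━━━━━━━━━━━━━━━┛            ┃  


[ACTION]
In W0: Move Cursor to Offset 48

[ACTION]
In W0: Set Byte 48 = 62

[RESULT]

                                               
                                               
                                               
                                               
                                               
                                               
                         ┏━━━━━━━━━━━━━━━━━━┓  
━━━━━━━━━━━━━━━━━━━━━━━━━━━━━━━┓itor        ┃  
tris                           ┃────────────┨  
───────────────────────────────┨00  25 50 44┃  
       │Next:                  ┃10  dc b9 69┃  
       │█                      ┃20  b9 9b f3┃  
       │███                    ┃30  62 d4 d4┃  
       │                       ┃40  95 95 95┃  
       │                       ┃            ┃  
       │                       ┃            ┃  
       │Score:                 ┃            ┃  
━━━━━━━━━━━━━━━━━━━━━━━━━━━━━━━┛            ┃  


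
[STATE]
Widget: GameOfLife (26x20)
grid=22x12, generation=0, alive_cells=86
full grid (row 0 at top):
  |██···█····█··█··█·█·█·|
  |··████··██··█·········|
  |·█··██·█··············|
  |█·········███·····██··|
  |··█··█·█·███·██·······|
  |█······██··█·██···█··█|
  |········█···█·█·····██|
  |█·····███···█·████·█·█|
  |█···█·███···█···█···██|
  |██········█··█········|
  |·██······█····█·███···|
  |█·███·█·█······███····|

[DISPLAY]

Gen: 0                    
██···█····█··█··█·█·█·    
··████··██··█·········    
·█··██·█··············    
█·········███·····██··    
··█··█·█·███·██·······    
█······██··█·██···█··█    
········█···█·█·····██    
█·····███···█·████·█·█    
█···█·███···█···█···██    
██········█··█········    
·██······█····█·███···    
█·███·█·█······███····    
                          
                          
                          
                          
                          
                          
                          


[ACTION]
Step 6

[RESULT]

Gen: 6                    
······················    
·········██·█·········    
·········█············    
··········██··········    
···········█··········    
··········█·█··█··██··    
···············█··██·█    
············█·█···██·█    
·█·········██·······█·    
█·█··········█········    
█··█··········██······    
·██············██·····    
                          
                          
                          
                          
                          
                          
                          


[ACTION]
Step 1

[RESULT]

Gen: 7                    
······················    
·········██···········    
·········█············    
··········██··········    
············█·········    
···········█······███·    
···········█·███·█····    
···········███····█··█    
·█·········██······██·    
█·█·········███·······    
█··█··········███·····    
·██···········███·····    
                          
                          
                          
                          
                          
                          
                          


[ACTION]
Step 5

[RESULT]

Gen: 12                   
·········█············    
········████··········    
·······█···██·········    
········██···█········    
··········███·██·███··    
·········█··████████··    
··········████·█···█··    
············█···█···█·    
·█·········███····███·    
█·█················█··    
█··█··················    
·██···················    
                          
                          
                          
                          
                          
                          
                          


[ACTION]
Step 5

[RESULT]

Gen: 17                   
·······██··██·········    
······█··█···█········    
···········██·········    
·······█·█············    
·······█····█·········    
·······█············██    
·················██·█·    
··············█··██···    
·█·······█····█·█·█···    
█·█···········█··██·█·    
█··█·······███····███·    
·██················█··    
                          
                          
                          
                          
                          
                          
                          


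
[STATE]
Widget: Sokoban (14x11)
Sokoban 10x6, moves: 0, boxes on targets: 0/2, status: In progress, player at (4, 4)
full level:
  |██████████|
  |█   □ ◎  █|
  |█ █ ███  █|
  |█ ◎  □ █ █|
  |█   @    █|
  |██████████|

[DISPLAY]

██████████    
█   □ ◎  █    
█ █ ███  █    
█ ◎  □ █ █    
█   @    █    
██████████    
Moves: 0  0/2 
              
              
              
              


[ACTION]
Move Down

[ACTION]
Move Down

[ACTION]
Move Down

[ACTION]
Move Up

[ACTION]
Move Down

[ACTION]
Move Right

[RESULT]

██████████    
█   □ ◎  █    
█ █ ███  █    
█ ◎  □ █ █    
█    @   █    
██████████    
Moves: 3  0/2 
              
              
              
              


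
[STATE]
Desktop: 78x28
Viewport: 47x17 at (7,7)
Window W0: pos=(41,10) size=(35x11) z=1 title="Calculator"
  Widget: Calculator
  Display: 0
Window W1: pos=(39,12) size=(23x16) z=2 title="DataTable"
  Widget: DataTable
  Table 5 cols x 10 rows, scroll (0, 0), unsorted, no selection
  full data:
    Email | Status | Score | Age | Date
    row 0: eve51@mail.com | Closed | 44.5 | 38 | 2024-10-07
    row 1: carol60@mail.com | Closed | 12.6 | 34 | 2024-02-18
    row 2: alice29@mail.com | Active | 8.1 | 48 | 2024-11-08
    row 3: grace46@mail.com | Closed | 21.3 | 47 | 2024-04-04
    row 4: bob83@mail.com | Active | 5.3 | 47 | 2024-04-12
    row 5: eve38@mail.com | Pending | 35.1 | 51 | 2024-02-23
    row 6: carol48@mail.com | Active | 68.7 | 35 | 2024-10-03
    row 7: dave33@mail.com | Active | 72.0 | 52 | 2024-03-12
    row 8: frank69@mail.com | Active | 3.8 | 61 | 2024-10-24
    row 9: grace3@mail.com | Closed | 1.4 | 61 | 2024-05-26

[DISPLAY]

                                               
                                               
                                               
                                  ┏━━━━━━━━━━━━
                                  ┃ Calculator 
                                ┏━━━━━━━━━━━━━━
                                ┃ DataTable    
                                ┠──────────────
                                ┃Email         
                                ┃──────────────
                                ┃eve51@mail.com
                                ┃carol60@mail.c
                                ┃alice29@mail.c
                                ┃grace46@mail.c
                                ┃bob83@mail.com
                                ┃eve38@mail.com
                                ┃carol48@mail.c


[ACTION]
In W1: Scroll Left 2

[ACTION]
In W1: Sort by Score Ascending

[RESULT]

                                               
                                               
                                               
                                  ┏━━━━━━━━━━━━
                                  ┃ Calculator 
                                ┏━━━━━━━━━━━━━━
                                ┃ DataTable    
                                ┠──────────────
                                ┃Email         
                                ┃──────────────
                                ┃grace3@mail.co
                                ┃frank69@mail.c
                                ┃bob83@mail.com
                                ┃alice29@mail.c
                                ┃carol60@mail.c
                                ┃grace46@mail.c
                                ┃eve38@mail.com


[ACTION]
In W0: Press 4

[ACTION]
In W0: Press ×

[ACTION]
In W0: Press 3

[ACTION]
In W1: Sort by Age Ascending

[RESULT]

                                               
                                               
                                               
                                  ┏━━━━━━━━━━━━
                                  ┃ Calculator 
                                ┏━━━━━━━━━━━━━━
                                ┃ DataTable    
                                ┠──────────────
                                ┃Email         
                                ┃──────────────
                                ┃carol60@mail.c
                                ┃carol48@mail.c
                                ┃eve51@mail.com
                                ┃bob83@mail.com
                                ┃grace46@mail.c
                                ┃alice29@mail.c
                                ┃eve38@mail.com


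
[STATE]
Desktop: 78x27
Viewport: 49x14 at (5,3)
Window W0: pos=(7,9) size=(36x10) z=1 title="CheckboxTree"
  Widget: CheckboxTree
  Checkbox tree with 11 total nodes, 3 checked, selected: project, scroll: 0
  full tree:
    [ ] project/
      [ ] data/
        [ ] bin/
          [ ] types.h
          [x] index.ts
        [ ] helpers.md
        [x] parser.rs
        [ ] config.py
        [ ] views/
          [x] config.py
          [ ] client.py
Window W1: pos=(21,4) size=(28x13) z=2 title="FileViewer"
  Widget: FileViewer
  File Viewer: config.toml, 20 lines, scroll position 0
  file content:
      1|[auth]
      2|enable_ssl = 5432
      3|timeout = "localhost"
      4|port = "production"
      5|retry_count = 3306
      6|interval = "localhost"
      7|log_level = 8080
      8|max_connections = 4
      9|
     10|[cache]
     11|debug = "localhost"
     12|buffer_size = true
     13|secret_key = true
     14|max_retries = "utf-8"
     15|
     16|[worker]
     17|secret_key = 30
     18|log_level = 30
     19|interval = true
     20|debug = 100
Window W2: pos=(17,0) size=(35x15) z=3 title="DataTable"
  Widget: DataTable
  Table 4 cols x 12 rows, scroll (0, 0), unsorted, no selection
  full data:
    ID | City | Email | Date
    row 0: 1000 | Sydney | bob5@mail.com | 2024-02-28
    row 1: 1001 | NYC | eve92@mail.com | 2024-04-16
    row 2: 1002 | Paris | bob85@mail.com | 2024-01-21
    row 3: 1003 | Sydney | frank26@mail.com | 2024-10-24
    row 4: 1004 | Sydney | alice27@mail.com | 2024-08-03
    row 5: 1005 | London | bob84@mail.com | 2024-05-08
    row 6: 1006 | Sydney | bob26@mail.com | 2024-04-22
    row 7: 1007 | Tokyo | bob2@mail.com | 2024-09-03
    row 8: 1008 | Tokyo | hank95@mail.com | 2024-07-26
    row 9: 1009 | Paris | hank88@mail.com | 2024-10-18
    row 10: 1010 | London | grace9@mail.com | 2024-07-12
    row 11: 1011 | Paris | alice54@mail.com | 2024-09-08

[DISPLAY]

            ┃ID  │City  │Email           │Date┃  
            ┃────┼──────┼────────────────┼────┃  
            ┃1000│Sydney│bob5@mail.com   │2024┃  
            ┃1001│NYC   │eve92@mail.com  │2024┃  
            ┃1002│Paris │bob85@mail.com  │2024┃  
            ┃1003│Sydney│frank26@mail.com│2024┃  
  ┏━━━━━━━━━┃1004│Sydney│alice27@mail.com│2024┃  
  ┃ Checkbox┃1005│London│bob84@mail.com  │2024┃  
  ┠─────────┃1006│Sydney│bob26@mail.com  │2024┃  
  ┃>[-] proj┃1007│Tokyo │bob2@mail.com   │2024┃  
  ┃   [-] da┃1008│Tokyo │hank95@mail.com │2024┃  
  ┃     [-] ┗━━━━━━━━━━━━━━━━━━━━━━━━━━━━━━━━━┛  
  ┃       [ ] ty┃                         ▼┃     
  ┃       [x] in┗━━━━━━━━━━━━━━━━━━━━━━━━━━┛     


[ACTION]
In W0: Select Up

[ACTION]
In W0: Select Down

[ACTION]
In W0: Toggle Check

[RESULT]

            ┃ID  │City  │Email           │Date┃  
            ┃────┼──────┼────────────────┼────┃  
            ┃1000│Sydney│bob5@mail.com   │2024┃  
            ┃1001│NYC   │eve92@mail.com  │2024┃  
            ┃1002│Paris │bob85@mail.com  │2024┃  
            ┃1003│Sydney│frank26@mail.com│2024┃  
  ┏━━━━━━━━━┃1004│Sydney│alice27@mail.com│2024┃  
  ┃ Checkbox┃1005│London│bob84@mail.com  │2024┃  
  ┠─────────┃1006│Sydney│bob26@mail.com  │2024┃  
  ┃ [x] proj┃1007│Tokyo │bob2@mail.com   │2024┃  
  ┃>  [x] da┃1008│Tokyo │hank95@mail.com │2024┃  
  ┃     [x] ┗━━━━━━━━━━━━━━━━━━━━━━━━━━━━━━━━━┛  
  ┃       [x] ty┃                         ▼┃     
  ┃       [x] in┗━━━━━━━━━━━━━━━━━━━━━━━━━━┛     


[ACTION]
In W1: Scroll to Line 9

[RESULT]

            ┃ID  │City  │Email           │Date┃  
            ┃────┼──────┼────────────────┼────┃  
            ┃1000│Sydney│bob5@mail.com   │2024┃  
            ┃1001│NYC   │eve92@mail.com  │2024┃  
            ┃1002│Paris │bob85@mail.com  │2024┃  
            ┃1003│Sydney│frank26@mail.com│2024┃  
  ┏━━━━━━━━━┃1004│Sydney│alice27@mail.com│2024┃  
  ┃ Checkbox┃1005│London│bob84@mail.com  │2024┃  
  ┠─────────┃1006│Sydney│bob26@mail.com  │2024┃  
  ┃ [x] proj┃1007│Tokyo │bob2@mail.com   │2024┃  
  ┃>  [x] da┃1008│Tokyo │hank95@mail.com │2024┃  
  ┃     [x] ┗━━━━━━━━━━━━━━━━━━━━━━━━━━━━━━━━━┛  
  ┃       [x] ty┃secret_key = 30          ▼┃     
  ┃       [x] in┗━━━━━━━━━━━━━━━━━━━━━━━━━━┛     


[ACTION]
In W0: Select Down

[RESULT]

            ┃ID  │City  │Email           │Date┃  
            ┃────┼──────┼────────────────┼────┃  
            ┃1000│Sydney│bob5@mail.com   │2024┃  
            ┃1001│NYC   │eve92@mail.com  │2024┃  
            ┃1002│Paris │bob85@mail.com  │2024┃  
            ┃1003│Sydney│frank26@mail.com│2024┃  
  ┏━━━━━━━━━┃1004│Sydney│alice27@mail.com│2024┃  
  ┃ Checkbox┃1005│London│bob84@mail.com  │2024┃  
  ┠─────────┃1006│Sydney│bob26@mail.com  │2024┃  
  ┃ [x] proj┃1007│Tokyo │bob2@mail.com   │2024┃  
  ┃   [x] da┃1008│Tokyo │hank95@mail.com │2024┃  
  ┃>    [x] ┗━━━━━━━━━━━━━━━━━━━━━━━━━━━━━━━━━┛  
  ┃       [x] ty┃secret_key = 30          ▼┃     
  ┃       [x] in┗━━━━━━━━━━━━━━━━━━━━━━━━━━┛     


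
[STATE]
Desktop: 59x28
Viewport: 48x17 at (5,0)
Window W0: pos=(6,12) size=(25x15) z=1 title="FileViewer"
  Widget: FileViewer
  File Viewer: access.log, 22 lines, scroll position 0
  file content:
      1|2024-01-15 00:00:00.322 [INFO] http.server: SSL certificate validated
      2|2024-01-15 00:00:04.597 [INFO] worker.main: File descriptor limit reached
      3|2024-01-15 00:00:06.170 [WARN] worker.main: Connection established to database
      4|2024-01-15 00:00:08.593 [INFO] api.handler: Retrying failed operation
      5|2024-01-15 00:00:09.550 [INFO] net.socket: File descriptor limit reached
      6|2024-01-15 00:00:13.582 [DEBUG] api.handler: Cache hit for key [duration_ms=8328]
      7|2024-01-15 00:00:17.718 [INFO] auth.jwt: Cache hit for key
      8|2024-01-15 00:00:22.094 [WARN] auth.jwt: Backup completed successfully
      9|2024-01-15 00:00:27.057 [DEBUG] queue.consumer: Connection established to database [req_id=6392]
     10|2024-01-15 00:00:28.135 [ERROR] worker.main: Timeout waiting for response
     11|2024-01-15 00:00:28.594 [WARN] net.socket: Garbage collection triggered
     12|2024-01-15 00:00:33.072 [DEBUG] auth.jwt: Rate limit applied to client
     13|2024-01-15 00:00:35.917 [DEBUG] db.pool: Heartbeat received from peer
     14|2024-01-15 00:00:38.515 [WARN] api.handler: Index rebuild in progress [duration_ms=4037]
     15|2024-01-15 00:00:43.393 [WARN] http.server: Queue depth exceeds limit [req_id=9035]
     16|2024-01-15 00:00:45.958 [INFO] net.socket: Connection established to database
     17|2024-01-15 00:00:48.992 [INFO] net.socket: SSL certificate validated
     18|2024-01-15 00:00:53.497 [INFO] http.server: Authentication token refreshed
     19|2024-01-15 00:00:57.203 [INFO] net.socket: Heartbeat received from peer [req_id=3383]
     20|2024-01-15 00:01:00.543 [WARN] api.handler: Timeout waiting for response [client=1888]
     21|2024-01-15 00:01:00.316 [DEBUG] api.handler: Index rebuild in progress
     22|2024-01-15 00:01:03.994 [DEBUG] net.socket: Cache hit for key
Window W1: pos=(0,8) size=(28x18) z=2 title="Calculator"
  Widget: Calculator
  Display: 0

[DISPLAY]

                                                
                                                
                                                
                                                
                                                
                                                
                                                
                                                
━━━━━━━━━━━━━━━━━━━━━━┓                         
culator               ┃                         
──────────────────────┨                         
                     0┃                         
┬───┬───┬───┐         ┃━━┓                      
│ 8 │ 9 │ ÷ │         ┃  ┃                      
┼───┼───┼───┤         ┃──┨                      
│ 5 │ 6 │ × │         ┃2▲┃                      
┼───┼───┼───┤         ┃9█┃                      


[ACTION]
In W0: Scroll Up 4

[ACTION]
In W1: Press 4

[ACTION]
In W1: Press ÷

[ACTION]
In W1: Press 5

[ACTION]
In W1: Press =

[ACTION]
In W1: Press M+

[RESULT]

                                                
                                                
                                                
                                                
                                                
                                                
                                                
                                                
━━━━━━━━━━━━━━━━━━━━━━┓                         
culator               ┃                         
──────────────────────┨                         
                   0.8┃                         
┬───┬───┬───┐         ┃━━┓                      
│ 8 │ 9 │ ÷ │         ┃  ┃                      
┼───┼───┼───┤         ┃──┨                      
│ 5 │ 6 │ × │         ┃2▲┃                      
┼───┼───┼───┤         ┃9█┃                      
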